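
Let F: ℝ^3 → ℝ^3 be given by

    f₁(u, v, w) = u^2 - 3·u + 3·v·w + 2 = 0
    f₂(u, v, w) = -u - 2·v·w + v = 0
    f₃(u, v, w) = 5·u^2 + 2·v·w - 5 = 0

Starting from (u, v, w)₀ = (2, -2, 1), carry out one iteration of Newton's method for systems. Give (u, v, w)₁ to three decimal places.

(1.224, 1.741, 1.741)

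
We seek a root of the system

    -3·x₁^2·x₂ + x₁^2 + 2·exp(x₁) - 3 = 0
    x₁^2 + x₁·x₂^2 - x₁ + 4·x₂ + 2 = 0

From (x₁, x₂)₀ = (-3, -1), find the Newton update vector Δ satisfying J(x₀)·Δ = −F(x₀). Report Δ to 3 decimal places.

(1.297, 0.078)

At (-3, -1): F = (33.09957, 7.000).
Jacobian J = [[-6·x₁·x₂ + 2·x₁ + 2·exp(x₁), -3·x₁^2], [2·x₁ + x₂^2 - 1, 2·x₁·x₂ + 4]].
At the point, J = [[-23.90043, -27.000], [-6.000, 10.000]] (det J = -401.00426).
Solving J·Δ = −F gives Δ = (1.297, 0.078).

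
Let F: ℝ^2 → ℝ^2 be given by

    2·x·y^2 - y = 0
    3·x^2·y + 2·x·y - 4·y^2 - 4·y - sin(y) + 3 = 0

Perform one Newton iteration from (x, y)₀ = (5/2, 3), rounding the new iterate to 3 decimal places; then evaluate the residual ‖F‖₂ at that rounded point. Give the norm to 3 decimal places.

At (5/2, 3): F = (42.000, 26.10888).
Jacobian J = [[2·y^2, 4·x·y - 1], [6·x·y + 2·y, 3·x^2 + 2·x - 8·y - cos(y) - 4]].
At the point, J = [[18.000, 29.000], [51.000, -3.26001]] (det J = -1537.68014).
Solving J·Δ = −F gives Δ = (-0.581, -1.087).
Then the next iterate is (x, y)₁ = (1.919, 1.913).
Re-evaluating at (1.919, 1.913): F = (12.13243, 8.24402), so ‖F‖₂ = 14.668.

14.668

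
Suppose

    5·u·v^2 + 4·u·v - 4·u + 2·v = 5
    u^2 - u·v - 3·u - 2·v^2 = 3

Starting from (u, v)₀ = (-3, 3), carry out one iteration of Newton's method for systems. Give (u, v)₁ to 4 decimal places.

(-1.7943, 2.0590)

At (-3, 3): F = (-158.0000, 6.0000).
Jacobian J = [[5·v^2 + 4·v - 4, 10·u·v + 4·u + 2], [2·u - v - 3, -u - 4·v]].
At the point, J = [[53.0000, -100.0000], [-12.0000, -9.0000]] (det J = -1677.0000).
Solving J·Δ = −F gives Δ = (1.2057, -0.9410).
Then the next iterate is (u, v)₁ = (-1.7943, 2.0590).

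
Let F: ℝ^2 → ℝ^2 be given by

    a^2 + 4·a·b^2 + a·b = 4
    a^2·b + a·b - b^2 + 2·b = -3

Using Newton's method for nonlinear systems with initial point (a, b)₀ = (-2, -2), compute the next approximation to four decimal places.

(-1.5400, -1.2200)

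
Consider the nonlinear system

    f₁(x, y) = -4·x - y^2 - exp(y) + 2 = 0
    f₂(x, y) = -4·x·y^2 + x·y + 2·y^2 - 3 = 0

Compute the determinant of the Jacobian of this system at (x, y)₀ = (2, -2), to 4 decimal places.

-34.4360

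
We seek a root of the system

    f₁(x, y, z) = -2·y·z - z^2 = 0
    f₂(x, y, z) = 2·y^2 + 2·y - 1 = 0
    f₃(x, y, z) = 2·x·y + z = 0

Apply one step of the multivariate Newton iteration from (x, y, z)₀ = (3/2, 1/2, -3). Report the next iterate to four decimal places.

(2.0250, 0.3750, -1.6500)

At (3/2, 1/2, -3): F = (-6.0000, 0.5000, -1.5000).
Jacobian J = [[0, -2·z, -2·y - 2·z], [0, 4·y + 2, 0], [2·y, 2·x, 1]].
At the point, J = [[0.0000, 6.0000, 5.0000], [0.0000, 4.0000, 0.0000], [1.0000, 3.0000, 1.0000]] (det J = -20.0000).
Solving J·Δ = −F gives Δ = (0.5250, -0.1250, 1.3500).
Then the next iterate is (x, y, z)₁ = (2.0250, 0.3750, -1.6500).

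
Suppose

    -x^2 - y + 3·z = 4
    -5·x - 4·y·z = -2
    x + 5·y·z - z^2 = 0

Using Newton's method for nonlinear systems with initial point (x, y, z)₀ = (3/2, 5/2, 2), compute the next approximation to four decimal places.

(0.3026, 1.0260, 1.2279)

At (3/2, 5/2, 2): F = (-2.7500, -25.5000, 22.5000).
Jacobian J = [[-2·x, -1, 3], [-5, -4·z, -4·y], [1, 5·z, 5·y - 2·z]].
At the point, J = [[-3.0000, -1.0000, 3.0000], [-5.0000, -8.0000, -10.0000], [1.0000, 10.0000, 8.5000]] (det J = -254.5000).
Solving J·Δ = −F gives Δ = (-1.1974, -1.4740, -0.7721).
Then the next iterate is (x, y, z)₁ = (0.3026, 1.0260, 1.2279).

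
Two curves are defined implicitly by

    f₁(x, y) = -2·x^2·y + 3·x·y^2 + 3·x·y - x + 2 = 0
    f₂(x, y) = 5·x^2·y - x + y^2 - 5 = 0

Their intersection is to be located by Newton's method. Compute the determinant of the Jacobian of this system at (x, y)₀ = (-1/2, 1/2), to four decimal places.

-7.1875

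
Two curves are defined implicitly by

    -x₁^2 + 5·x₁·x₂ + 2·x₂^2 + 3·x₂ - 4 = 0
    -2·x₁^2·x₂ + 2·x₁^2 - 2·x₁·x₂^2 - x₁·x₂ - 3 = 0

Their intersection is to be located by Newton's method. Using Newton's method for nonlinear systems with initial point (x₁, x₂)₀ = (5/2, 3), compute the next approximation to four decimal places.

At (5/2, 3): F = (54.2500, -80.5000).
Jacobian J = [[-2·x₁ + 5·x₂, 5·x₁ + 4·x₂ + 3], [-4·x₁·x₂ + 4·x₁ - 2·x₂^2 - x₂, -2·x₁^2 - 4·x₁·x₂ - x₁]].
At the point, J = [[10.0000, 27.5000], [-41.0000, -45.0000]] (det J = 677.5000).
Solving J·Δ = −F gives Δ = (0.3358, -2.0948).
Then the next iterate is (x₁, x₂)₁ = (2.8358, 0.9052).

(2.8358, 0.9052)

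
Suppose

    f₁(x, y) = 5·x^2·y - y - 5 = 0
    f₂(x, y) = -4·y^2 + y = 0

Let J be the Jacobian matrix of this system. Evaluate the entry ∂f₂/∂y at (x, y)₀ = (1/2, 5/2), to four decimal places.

∂f₂/∂y = -8·y + 1.
At (1/2, 5/2) this is -19.0000.

-19.0000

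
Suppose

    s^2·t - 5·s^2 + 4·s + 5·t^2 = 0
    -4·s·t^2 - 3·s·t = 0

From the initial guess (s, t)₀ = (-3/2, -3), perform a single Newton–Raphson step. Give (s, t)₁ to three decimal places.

(-1.217, -1.957)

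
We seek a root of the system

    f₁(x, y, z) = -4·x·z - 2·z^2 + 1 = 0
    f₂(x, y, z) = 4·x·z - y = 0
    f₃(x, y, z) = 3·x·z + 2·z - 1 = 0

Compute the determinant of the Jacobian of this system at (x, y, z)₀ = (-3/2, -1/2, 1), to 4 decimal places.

-4.0000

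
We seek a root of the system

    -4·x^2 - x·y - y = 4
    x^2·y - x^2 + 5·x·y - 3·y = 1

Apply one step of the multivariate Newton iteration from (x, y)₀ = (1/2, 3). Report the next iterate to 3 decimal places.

(0.523, -3.440)

At (1/2, 3): F = (-9.500, -2.000).
Jacobian J = [[-8·x - y, -x - 1], [2·x·y - 2·x + 5·y, x^2 + 5·x - 3]].
At the point, J = [[-7.000, -1.500], [17.000, -0.250]] (det J = 27.250).
Solving J·Δ = −F gives Δ = (0.023, -6.440).
Then the next iterate is (x, y)₁ = (0.523, -3.440).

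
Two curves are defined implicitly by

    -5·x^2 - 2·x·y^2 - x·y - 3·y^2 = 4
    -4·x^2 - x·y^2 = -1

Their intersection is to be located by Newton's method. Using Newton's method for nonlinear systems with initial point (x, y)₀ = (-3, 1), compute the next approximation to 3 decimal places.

(-2.333, 3.778)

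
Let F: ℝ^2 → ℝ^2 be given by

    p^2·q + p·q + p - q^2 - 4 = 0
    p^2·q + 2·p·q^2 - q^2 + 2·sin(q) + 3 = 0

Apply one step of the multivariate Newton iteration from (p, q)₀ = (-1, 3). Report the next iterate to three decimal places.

At (-1, 3): F = (-14.000, -20.71776).
Jacobian J = [[2·p·q + q + 1, p^2 + p - 2·q], [2·p·q + 2·q^2, p^2 + 4·p·q - 2·q + 2·cos(q)]].
At the point, J = [[-2.000, -6.000], [12.000, -18.97998]] (det J = 109.95997).
Solving J·Δ = −F gives Δ = (-1.286, -1.905).
Then the next iterate is (p, q)₁ = (-2.286, 1.095).

(-2.286, 1.095)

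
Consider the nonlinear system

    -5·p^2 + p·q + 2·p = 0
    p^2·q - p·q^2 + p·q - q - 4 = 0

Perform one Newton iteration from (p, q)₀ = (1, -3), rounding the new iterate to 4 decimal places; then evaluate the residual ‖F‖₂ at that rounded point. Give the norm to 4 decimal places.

At (1, -3): F = (-6.0000, -16.0000).
Jacobian J = [[-10·p + q + 2, p], [2·p·q - q^2 + q, p^2 - 2·p·q + p - 1]].
At the point, J = [[-11.0000, 1.0000], [-18.0000, 7.0000]] (det J = -59.0000).
Solving J·Δ = −F gives Δ = (-0.4407, 1.1525).
Then the next iterate is (p, q)₁ = (0.5593, -1.8475).
Re-evaluating at (0.5593, -1.8475): F = (-1.478789, -5.672769), so ‖F‖₂ = 5.8623.

5.8623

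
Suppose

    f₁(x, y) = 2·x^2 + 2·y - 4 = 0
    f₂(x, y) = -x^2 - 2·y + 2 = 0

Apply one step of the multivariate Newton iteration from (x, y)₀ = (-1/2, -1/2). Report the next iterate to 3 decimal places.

(-2.250, 0.000)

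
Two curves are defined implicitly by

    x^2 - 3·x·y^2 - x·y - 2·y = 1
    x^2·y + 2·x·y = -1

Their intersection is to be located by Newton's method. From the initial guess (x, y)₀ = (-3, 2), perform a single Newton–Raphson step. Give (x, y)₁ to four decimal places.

(-2.4873, 1.0339)

At (-3, 2): F = (46.0000, 7.0000).
Jacobian J = [[2·x - 3·y^2 - y, -6·x·y - x - 2], [2·x·y + 2·y, x^2 + 2·x]].
At the point, J = [[-20.0000, 37.0000], [-8.0000, 3.0000]] (det J = 236.0000).
Solving J·Δ = −F gives Δ = (0.5127, -0.9661).
Then the next iterate is (x, y)₁ = (-2.4873, 1.0339).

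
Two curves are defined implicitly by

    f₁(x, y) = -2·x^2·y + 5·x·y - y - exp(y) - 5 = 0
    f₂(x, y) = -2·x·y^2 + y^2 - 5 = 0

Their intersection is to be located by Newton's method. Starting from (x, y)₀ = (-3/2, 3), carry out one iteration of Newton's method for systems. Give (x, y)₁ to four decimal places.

(1.1082, 3.6645)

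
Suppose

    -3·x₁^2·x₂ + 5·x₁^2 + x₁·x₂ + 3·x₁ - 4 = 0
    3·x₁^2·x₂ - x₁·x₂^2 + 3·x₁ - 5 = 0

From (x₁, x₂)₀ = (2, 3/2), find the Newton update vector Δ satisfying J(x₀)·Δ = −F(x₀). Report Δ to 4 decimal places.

(-0.8256, 0.1634)

At (2, 3/2): F = (7.0000, 14.5000).
Jacobian J = [[-6·x₁·x₂ + 10·x₁ + x₂ + 3, -3·x₁^2 + x₁], [6·x₁·x₂ - x₂^2 + 3, 3·x₁^2 - 2·x₁·x₂]].
At the point, J = [[6.5000, -10.0000], [18.7500, 6.0000]] (det J = 226.5000).
Solving J·Δ = −F gives Δ = (-0.8256, 0.1634).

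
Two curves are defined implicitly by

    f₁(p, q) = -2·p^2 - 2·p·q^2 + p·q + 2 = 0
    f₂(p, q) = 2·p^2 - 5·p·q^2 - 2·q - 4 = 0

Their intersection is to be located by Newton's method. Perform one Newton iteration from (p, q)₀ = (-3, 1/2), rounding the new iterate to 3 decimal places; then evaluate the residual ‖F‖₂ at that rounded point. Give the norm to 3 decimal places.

4.736

At (-3, 1/2): F = (-16.000, 16.750).
Jacobian J = [[-4·p - 2·q^2 + q, -4·p·q + p], [4·p - 5·q^2, -10·p·q - 2]].
At the point, J = [[12.000, 3.000], [-13.250, 13.000]] (det J = 195.750).
Solving J·Δ = −F gives Δ = (1.319, 0.056).
Then the next iterate is (p, q)₁ = (-1.681, 0.556).
Re-evaluating at (-1.681, 0.556): F = (-3.54684, 3.13781), so ‖F‖₂ = 4.736.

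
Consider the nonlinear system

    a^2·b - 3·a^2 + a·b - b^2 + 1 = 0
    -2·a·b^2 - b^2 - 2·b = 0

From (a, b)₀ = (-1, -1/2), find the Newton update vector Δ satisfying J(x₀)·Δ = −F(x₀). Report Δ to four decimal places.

(0.2895, 0.3684)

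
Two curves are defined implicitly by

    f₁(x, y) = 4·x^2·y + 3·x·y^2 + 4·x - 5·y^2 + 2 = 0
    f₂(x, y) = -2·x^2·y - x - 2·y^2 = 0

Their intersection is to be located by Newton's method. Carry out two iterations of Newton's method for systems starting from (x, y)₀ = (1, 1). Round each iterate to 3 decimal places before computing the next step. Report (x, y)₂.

(-0.019, 0.458)

At (1, 1): F = (8.000, -5.000).
Jacobian J = [[8·x·y + 3·y^2 + 4, 4·x^2 + 6·x·y - 10·y], [-4·x·y - 1, -2·x^2 - 4·y]].
At the point, J = [[15.000, 0.000], [-5.000, -6.000]] (det J = -90.000).
Solving J·Δ = −F gives Δ = (-0.533, -0.389).
Then the next iterate is (x, y)₁ = (0.467, 0.611).
Round to (0.467, 0.611) and repeat: F = (3.05743, -1.48015), J = [[7.40266, -3.52562], [-2.14135, -2.88018]].
Δ = (-0.486, -0.153), so (x, y)₂ = (-0.019, 0.458).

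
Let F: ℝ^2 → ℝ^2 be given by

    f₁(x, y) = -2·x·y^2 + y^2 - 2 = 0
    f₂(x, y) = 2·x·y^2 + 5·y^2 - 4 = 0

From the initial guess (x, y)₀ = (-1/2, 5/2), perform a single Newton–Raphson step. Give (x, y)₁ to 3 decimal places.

At (-1/2, 5/2): F = (10.500, 21.000).
Jacobian J = [[-2·y^2, -4·x·y + 2·y], [2·y^2, 4·x·y + 10·y]].
At the point, J = [[-12.500, 10.000], [12.500, 20.000]] (det J = -375.000).
Solving J·Δ = −F gives Δ = (0.000, -1.050).
Then the next iterate is (x, y)₁ = (-0.500, 1.450).

(-0.500, 1.450)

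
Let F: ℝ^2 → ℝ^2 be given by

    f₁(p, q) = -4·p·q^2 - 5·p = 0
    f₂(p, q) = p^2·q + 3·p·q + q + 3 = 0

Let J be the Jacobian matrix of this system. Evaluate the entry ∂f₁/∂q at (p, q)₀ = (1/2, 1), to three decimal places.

-4.000

∂f₁/∂q = -8·p·q.
At (1/2, 1) this is -4.000.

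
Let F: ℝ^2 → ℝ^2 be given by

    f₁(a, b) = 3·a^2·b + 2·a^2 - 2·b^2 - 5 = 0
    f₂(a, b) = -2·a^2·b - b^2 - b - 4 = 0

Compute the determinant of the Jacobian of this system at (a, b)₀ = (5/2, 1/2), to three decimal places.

-170.000

J = [[6·a·b + 4·a, 3·a^2 - 4·b], [-4·a·b, -2·a^2 - 2·b - 1]].
At the point, J = [[17.500, 16.750], [-5.000, -14.500]].
det J = -170.000.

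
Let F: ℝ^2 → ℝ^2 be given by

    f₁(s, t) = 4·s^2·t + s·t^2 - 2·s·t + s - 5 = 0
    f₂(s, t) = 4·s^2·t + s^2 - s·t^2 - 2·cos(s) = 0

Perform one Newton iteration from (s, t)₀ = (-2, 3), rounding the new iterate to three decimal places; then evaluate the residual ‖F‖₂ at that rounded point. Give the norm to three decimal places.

22.141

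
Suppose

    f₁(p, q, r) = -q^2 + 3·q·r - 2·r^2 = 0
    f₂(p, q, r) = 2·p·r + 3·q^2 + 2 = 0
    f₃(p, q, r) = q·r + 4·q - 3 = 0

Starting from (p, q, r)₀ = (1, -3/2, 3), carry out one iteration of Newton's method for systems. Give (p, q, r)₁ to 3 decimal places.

(1.444, 0.265, 2.238)

At (1, -3/2, 3): F = (-33.750, 14.750, -13.500).
Jacobian J = [[0, -2·q + 3·r, 3·q - 4·r], [2·r, 6·q, 2·p], [0, r + 4, q]].
At the point, J = [[0.000, 12.000, -16.500], [6.000, -9.000, 2.000], [0.000, 7.000, -1.500]] (det J = -585.000).
Solving J·Δ = −F gives Δ = (0.444, 1.765, -0.762).
Then the next iterate is (p, q, r)₁ = (1.444, 0.265, 2.238).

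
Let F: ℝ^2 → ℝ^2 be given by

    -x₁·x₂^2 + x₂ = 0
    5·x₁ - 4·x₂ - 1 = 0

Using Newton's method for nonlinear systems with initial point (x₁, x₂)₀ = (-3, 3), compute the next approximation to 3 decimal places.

(3.983, 4.729)

At (-3, 3): F = (30.000, -28.000).
Jacobian J = [[-x₂^2, -2·x₁·x₂ + 1], [5, -4]].
At the point, J = [[-9.000, 19.000], [5.000, -4.000]] (det J = -59.000).
Solving J·Δ = −F gives Δ = (6.983, 1.729).
Then the next iterate is (x₁, x₂)₁ = (3.983, 4.729).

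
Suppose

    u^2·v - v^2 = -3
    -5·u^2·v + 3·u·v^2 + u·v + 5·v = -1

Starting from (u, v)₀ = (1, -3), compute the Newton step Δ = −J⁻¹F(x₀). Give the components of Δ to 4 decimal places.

(-0.0797, 1.2174)

At (1, -3): F = (-9.0000, 25.0000).
Jacobian J = [[2·u·v, u^2 - 2·v], [-10·u·v + 3·v^2 + v, -5·u^2 + 6·u·v + u + 5]].
At the point, J = [[-6.0000, 7.0000], [54.0000, -17.0000]] (det J = -276.0000).
Solving J·Δ = −F gives Δ = (-0.0797, 1.2174).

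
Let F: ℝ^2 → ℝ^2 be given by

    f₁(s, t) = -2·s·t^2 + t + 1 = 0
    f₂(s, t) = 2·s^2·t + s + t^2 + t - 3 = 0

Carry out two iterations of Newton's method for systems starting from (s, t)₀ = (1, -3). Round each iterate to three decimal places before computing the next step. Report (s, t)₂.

(0.006, -1.869)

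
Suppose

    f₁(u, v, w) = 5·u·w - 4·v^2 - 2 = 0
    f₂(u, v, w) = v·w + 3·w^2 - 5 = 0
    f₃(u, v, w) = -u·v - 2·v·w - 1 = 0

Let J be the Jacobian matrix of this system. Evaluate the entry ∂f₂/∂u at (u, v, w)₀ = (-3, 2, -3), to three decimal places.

0.000

∂f₂/∂u = 0.
At (-3, 2, -3) this is 0.000.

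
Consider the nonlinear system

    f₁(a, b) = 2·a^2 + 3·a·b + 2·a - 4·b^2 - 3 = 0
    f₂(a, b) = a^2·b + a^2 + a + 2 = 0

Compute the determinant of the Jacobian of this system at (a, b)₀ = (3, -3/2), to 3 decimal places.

127.500

J = [[4·a + 3·b + 2, 3·a - 8·b], [2·a·b + 2·a + 1, a^2]].
At the point, J = [[9.500, 21.000], [-2.000, 9.000]].
det J = 127.500.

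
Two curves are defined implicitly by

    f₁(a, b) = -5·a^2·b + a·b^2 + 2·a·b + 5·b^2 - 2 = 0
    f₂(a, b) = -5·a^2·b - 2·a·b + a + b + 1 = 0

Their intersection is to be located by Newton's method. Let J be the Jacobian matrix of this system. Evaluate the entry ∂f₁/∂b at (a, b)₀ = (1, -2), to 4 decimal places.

∂f₁/∂b = -5·a^2 + 2·a·b + 2·a + 10·b.
At (1, -2) this is -27.0000.

-27.0000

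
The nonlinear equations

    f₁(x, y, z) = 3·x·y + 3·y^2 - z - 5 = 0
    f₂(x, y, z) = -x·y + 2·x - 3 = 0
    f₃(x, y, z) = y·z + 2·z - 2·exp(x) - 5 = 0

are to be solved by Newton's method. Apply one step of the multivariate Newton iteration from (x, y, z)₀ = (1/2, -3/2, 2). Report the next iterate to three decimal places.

At (1/2, -3/2, 2): F = (-2.500, -1.250, -7.29744).
Jacobian J = [[3·y, 3·x + 6·y, -1], [-y + 2, -x, 0], [-2·exp(x), z, y + 2]].
At the point, J = [[-4.500, -7.500, -1.000], [3.500, -0.500, 0.000], [-3.29744, 2.000, 0.500]] (det J = 8.89872).
Solving J·Δ = −F gives Δ = (-0.234, -4.141, 29.613).
Then the next iterate is (x, y, z)₁ = (0.266, -5.641, 31.613).

(0.266, -5.641, 31.613)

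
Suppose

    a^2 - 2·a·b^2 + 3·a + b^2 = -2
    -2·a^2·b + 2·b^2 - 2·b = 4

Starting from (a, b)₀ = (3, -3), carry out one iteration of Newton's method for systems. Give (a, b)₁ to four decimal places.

(1.2071, -2.7045)

At (3, -3): F = (-25.0000, 74.0000).
Jacobian J = [[2·a - 2·b^2 + 3, -4·a·b + 2·b], [-4·a·b, -2·a^2 + 4·b - 2]].
At the point, J = [[-9.0000, 30.0000], [36.0000, -32.0000]] (det J = -792.0000).
Solving J·Δ = −F gives Δ = (-1.7929, 0.2955).
Then the next iterate is (a, b)₁ = (1.2071, -2.7045).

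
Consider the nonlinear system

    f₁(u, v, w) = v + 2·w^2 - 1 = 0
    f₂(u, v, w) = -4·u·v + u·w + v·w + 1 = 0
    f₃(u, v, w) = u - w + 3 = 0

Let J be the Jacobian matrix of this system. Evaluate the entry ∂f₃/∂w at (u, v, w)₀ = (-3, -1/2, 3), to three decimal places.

∂f₃/∂w = -1.
At (-3, -1/2, 3) this is -1.000.

-1.000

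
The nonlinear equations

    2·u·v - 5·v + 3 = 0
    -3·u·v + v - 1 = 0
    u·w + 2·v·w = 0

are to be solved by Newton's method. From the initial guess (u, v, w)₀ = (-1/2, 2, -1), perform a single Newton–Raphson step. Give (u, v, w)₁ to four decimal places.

(-0.4423, 0.5385, -0.8187)

At (-1/2, 2, -1): F = (-9.0000, 4.0000, -3.5000).
Jacobian J = [[2·v, 2·u - 5, 0], [-3·v, -3·u + 1, 0], [w, 2·w, u + 2·v]].
At the point, J = [[4.0000, -6.0000, 0.0000], [-6.0000, 2.5000, 0.0000], [-1.0000, -2.0000, 3.5000]] (det J = -91.0000).
Solving J·Δ = −F gives Δ = (0.0577, -1.4615, 0.1813).
Then the next iterate is (u, v, w)₁ = (-0.4423, 0.5385, -0.8187).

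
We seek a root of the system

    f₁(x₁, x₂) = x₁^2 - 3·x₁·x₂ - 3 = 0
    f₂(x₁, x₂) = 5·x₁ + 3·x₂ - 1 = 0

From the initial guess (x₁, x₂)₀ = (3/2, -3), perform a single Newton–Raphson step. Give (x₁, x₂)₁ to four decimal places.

(1.0385, -1.3974)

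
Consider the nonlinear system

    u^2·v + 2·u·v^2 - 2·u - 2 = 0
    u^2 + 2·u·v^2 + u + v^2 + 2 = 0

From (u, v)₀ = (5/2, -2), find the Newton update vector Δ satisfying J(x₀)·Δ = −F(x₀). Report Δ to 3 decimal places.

(-1.615, 0.506)

At (5/2, -2): F = (0.500, 34.750).
Jacobian J = [[2·u·v + 2·v^2 - 2, u^2 + 4·u·v], [2·u + 2·v^2 + 1, 4·u·v + 2·v]].
At the point, J = [[-4.000, -13.750], [14.000, -24.000]] (det J = 288.500).
Solving J·Δ = −F gives Δ = (-1.615, 0.506).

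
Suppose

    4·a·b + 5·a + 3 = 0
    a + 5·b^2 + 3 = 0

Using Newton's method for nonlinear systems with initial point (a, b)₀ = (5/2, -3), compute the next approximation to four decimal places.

(2.8500, -1.3050)

At (5/2, -3): F = (-14.5000, 50.5000).
Jacobian J = [[4·b + 5, 4·a], [1, 10·b]].
At the point, J = [[-7.0000, 10.0000], [1.0000, -30.0000]] (det J = 200.0000).
Solving J·Δ = −F gives Δ = (0.3500, 1.6950).
Then the next iterate is (a, b)₁ = (2.8500, -1.3050).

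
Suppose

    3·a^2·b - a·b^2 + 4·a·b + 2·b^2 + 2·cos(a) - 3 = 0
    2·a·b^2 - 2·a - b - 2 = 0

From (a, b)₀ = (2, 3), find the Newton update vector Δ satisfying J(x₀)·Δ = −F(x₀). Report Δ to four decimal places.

(-1.4049, -0.1966)

At (2, 3): F = (56.167706, 27.0000).
Jacobian J = [[6·a·b - b^2 + 4·b - 2·sin(a), 3·a^2 - 2·a·b + 4·a + 4·b], [2·b^2 - 2, 4·a·b - 1]].
At the point, J = [[37.181405, 20.0000], [16.0000, 23.0000]] (det J = 535.172318).
Solving J·Δ = −F gives Δ = (-1.4049, -0.1966).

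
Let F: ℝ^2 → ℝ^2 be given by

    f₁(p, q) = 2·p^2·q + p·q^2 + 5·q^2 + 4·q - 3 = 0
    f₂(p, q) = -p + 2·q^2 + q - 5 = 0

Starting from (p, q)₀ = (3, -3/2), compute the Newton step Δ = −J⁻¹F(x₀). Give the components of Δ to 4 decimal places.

(-1.0423, -0.7915)

At (3, -3/2): F = (-18.0000, -5.0000).
Jacobian J = [[4·p·q + q^2, 2·p^2 + 2·p·q + 10·q + 4], [-1, 4·q + 1]].
At the point, J = [[-15.7500, -2.0000], [-1.0000, -5.0000]] (det J = 76.7500).
Solving J·Δ = −F gives Δ = (-1.0423, -0.7915).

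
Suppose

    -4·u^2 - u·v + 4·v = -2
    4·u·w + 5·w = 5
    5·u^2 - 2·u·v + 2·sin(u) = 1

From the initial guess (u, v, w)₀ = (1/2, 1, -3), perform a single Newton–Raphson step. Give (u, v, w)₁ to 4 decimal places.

(0.0507, -0.9275, -0.0559)

At (1/2, 1, -3): F = (4.5000, -26.0000, 0.208851).
Jacobian J = [[-8·u - v, -u + 4, 0], [4·w, 0, 4·u + 5], [10·u - 2·v + 2·cos(u), -2·u, 0]].
At the point, J = [[-5.0000, 3.5000, 0.0000], [-12.0000, 0.0000, 7.0000], [4.755165, -1.0000, 0.0000]] (det J = 81.501546).
Solving J·Δ = −F gives Δ = (-0.4493, -1.9275, 2.9441).
Then the next iterate is (u, v, w)₁ = (0.0507, -0.9275, -0.0559).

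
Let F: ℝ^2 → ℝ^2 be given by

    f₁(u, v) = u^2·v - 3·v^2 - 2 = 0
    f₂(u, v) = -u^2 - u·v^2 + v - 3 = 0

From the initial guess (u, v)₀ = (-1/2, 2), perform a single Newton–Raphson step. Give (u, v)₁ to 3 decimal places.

At (-1/2, 2): F = (-13.500, 0.750).
Jacobian J = [[2·u·v, u^2 - 6·v], [-2·u - v^2, -2·u·v + 1]].
At the point, J = [[-2.000, -11.750], [-3.000, 3.000]] (det J = -41.250).
Solving J·Δ = −F gives Δ = (-0.768, -1.018).
Then the next iterate is (u, v)₁ = (-1.268, 0.982).

(-1.268, 0.982)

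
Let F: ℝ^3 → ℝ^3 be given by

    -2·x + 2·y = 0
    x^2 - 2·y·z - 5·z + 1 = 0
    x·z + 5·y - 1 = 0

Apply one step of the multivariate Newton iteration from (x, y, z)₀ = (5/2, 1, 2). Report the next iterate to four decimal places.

(0.8762, 0.8762, -0.0534)

At (5/2, 1, 2): F = (-3.0000, -6.7500, 9.0000).
Jacobian J = [[-2, 2, 0], [2·x, -2·z, -2·y - 5], [z, 5, x]].
At the point, J = [[-2.0000, 2.0000, 0.0000], [5.0000, -4.0000, -7.0000], [2.0000, 5.0000, 2.5000]] (det J = -103.0000).
Solving J·Δ = −F gives Δ = (-1.6238, -0.1238, -2.0534).
Then the next iterate is (x, y, z)₁ = (0.8762, 0.8762, -0.0534).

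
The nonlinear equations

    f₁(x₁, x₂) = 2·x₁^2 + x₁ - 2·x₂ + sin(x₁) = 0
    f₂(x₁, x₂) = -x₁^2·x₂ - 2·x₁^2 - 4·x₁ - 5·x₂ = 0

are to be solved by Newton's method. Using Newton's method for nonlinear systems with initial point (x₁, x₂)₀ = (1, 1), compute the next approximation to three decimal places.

(0.342, 0.097)

At (1, 1): F = (1.84147, -12.000).
Jacobian J = [[4·x₁ + cos(x₁) + 1, -2], [-2·x₁·x₂ - 4·x₁ - 4, -x₁^2 - 5]].
At the point, J = [[5.54030, -2.000], [-10.000, -6.000]] (det J = -53.24181).
Solving J·Δ = −F gives Δ = (-0.658, -0.903).
Then the next iterate is (x₁, x₂)₁ = (0.342, 0.097).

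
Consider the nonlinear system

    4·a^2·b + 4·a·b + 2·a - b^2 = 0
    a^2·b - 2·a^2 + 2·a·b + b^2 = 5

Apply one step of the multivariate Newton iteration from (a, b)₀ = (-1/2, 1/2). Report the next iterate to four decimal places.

(1.6250, 1.7500)

At (-1/2, 1/2): F = (-1.7500, -5.6250).
Jacobian J = [[8·a·b + 4·b + 2, 4·a^2 + 4·a - 2·b], [2·a·b - 4·a + 2·b, a^2 + 2·a + 2·b]].
At the point, J = [[2.0000, -2.0000], [2.5000, 0.2500]] (det J = 5.5000).
Solving J·Δ = −F gives Δ = (2.1250, 1.2500).
Then the next iterate is (a, b)₁ = (1.6250, 1.7500).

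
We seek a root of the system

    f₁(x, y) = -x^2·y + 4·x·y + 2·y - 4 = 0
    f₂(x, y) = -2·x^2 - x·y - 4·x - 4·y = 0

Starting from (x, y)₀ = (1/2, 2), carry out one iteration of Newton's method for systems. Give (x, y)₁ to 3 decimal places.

At (1/2, 2): F = (3.500, -11.500).
Jacobian J = [[-2·x·y + 4·y, -x^2 + 4·x + 2], [-4·x - y - 4, -x - 4]].
At the point, J = [[6.000, 3.750], [-8.000, -4.500]] (det J = 3.000).
Solving J·Δ = −F gives Δ = (-9.125, 13.667).
Then the next iterate is (x, y)₁ = (-8.625, 15.667).

(-8.625, 15.667)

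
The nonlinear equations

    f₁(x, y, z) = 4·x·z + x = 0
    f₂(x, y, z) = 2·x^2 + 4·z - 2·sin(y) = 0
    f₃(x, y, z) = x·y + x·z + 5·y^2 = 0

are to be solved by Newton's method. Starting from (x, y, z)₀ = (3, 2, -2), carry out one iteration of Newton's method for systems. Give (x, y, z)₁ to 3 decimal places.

(2.000, 0.978, -0.833)

At (3, 2, -2): F = (-21.000, 8.18141, 20.000).
Jacobian J = [[4·z + 1, 0, 4·x], [4·x, -2·cos(y), 4], [y + z, x + 10·y, x]].
At the point, J = [[-7.000, 0.000, 12.000], [12.000, 0.83229, 4.000], [0.000, 23.000, 3.000]] (det J = 3938.52183).
Solving J·Δ = −F gives Δ = (-1.000, -1.022, 1.167).
Then the next iterate is (x, y, z)₁ = (2.000, 0.978, -0.833).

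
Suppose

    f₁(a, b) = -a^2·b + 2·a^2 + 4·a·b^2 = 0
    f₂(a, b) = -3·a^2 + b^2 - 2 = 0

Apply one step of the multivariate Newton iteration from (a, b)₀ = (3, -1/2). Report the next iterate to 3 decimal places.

(1.403, -0.503)

At (3, -1/2): F = (25.500, -28.750).
Jacobian J = [[-2·a·b + 4·a + 4·b^2, -a^2 + 8·a·b], [-6·a, 2·b]].
At the point, J = [[16.000, -21.000], [-18.000, -1.000]] (det J = -394.000).
Solving J·Δ = −F gives Δ = (-1.597, -0.003).
Then the next iterate is (a, b)₁ = (1.403, -0.503).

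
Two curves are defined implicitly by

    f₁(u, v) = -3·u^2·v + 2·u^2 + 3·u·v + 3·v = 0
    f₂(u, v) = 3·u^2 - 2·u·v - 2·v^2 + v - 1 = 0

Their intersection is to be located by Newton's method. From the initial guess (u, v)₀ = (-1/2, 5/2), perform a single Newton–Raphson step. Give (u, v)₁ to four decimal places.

(-0.6346, 1.6658)

At (-1/2, 5/2): F = (2.3750, -7.7500).
Jacobian J = [[-6·u·v + 4·u + 3·v, -3·u^2 + 3·u + 3], [6·u - 2·v, -2·u - 4·v + 1]].
At the point, J = [[13.0000, 0.7500], [-8.0000, -8.0000]] (det J = -98.0000).
Solving J·Δ = −F gives Δ = (-0.1346, -0.8342).
Then the next iterate is (u, v)₁ = (-0.6346, 1.6658).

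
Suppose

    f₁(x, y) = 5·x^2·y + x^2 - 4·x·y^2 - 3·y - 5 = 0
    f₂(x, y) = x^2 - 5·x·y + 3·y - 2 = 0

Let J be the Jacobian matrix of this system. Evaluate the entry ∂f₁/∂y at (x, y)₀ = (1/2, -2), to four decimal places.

∂f₁/∂y = 5·x^2 - 8·x·y - 3.
At (1/2, -2) this is 6.2500.

6.2500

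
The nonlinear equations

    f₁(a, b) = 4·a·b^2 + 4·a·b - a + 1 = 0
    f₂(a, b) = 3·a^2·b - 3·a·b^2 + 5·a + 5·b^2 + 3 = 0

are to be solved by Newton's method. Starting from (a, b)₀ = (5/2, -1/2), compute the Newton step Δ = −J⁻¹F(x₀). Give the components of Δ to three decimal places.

(-2.000, -0.565)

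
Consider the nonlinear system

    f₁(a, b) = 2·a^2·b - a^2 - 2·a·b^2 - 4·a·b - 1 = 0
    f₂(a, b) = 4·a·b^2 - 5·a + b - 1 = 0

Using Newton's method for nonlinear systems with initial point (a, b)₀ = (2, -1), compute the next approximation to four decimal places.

(0.9430, -1.1962)

At (2, -1): F = (-9.0000, -4.0000).
Jacobian J = [[4·a·b - 2·a - 2·b^2 - 4·b, 2·a^2 - 4·a·b - 4·a], [4·b^2 - 5, 8·a·b + 1]].
At the point, J = [[-10.0000, 8.0000], [-1.0000, -15.0000]] (det J = 158.0000).
Solving J·Δ = −F gives Δ = (-1.0570, -0.1962).
Then the next iterate is (a, b)₁ = (0.9430, -1.1962).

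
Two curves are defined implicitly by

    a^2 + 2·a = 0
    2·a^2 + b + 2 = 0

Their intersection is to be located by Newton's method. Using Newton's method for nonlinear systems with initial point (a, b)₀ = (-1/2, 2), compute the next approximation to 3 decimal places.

At (-1/2, 2): F = (-0.750, 4.500).
Jacobian J = [[2·a + 2, 0], [4·a, 1]].
At the point, J = [[1.000, 0.000], [-2.000, 1.000]] (det J = 1.000).
Solving J·Δ = −F gives Δ = (0.750, -3.000).
Then the next iterate is (a, b)₁ = (0.250, -1.000).

(0.250, -1.000)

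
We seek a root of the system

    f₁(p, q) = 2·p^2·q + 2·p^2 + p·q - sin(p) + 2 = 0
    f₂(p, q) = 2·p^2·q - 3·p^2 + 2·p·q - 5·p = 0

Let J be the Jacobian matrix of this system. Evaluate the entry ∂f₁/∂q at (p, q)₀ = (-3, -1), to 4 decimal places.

15.0000

∂f₁/∂q = 2·p^2 + p.
At (-3, -1) this is 15.0000.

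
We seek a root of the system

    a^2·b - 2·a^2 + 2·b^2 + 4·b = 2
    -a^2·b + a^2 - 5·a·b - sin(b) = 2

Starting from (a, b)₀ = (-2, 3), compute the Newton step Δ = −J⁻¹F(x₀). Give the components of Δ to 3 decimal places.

(1.549, -1.290)

At (-2, 3): F = (32.000, 19.85888).
Jacobian J = [[2·a·b - 4·a, a^2 + 4·b + 4], [-2·a·b + 2·a - 5·b, -a^2 - 5·a - cos(b)]].
At the point, J = [[-4.000, 20.000], [-7.000, 6.98999]] (det J = 112.04003).
Solving J·Δ = −F gives Δ = (1.549, -1.290).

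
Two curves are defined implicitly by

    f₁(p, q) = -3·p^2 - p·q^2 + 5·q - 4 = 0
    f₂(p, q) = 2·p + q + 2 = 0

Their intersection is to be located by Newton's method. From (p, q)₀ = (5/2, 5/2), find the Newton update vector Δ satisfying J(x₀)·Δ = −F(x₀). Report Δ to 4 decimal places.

(7.2600, -24.0200)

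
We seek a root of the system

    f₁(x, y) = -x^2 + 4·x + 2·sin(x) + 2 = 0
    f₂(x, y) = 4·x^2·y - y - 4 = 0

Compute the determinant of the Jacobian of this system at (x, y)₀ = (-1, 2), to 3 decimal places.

J = [[-2·x + 2·cos(x) + 4, 0], [8·x·y, 4·x^2 - 1]].
At the point, J = [[7.08060, 0.000], [-16.000, 3.000]].
det J = 21.242.

21.242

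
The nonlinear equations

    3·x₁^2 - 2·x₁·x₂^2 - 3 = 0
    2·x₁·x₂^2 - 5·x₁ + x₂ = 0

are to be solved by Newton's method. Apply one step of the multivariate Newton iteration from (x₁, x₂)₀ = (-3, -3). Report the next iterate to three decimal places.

(-1.410, -2.424)

At (-3, -3): F = (78.000, -42.000).
Jacobian J = [[6·x₁ - 2·x₂^2, -4·x₁·x₂], [2·x₂^2 - 5, 4·x₁·x₂ + 1]].
At the point, J = [[-36.000, -36.000], [13.000, 37.000]] (det J = -864.000).
Solving J·Δ = −F gives Δ = (1.590, 0.576).
Then the next iterate is (x₁, x₂)₁ = (-1.410, -2.424).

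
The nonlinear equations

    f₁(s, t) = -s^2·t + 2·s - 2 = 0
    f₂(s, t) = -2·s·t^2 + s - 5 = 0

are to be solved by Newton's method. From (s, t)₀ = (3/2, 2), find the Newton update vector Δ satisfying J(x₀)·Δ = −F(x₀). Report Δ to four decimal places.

(-0.2209, -1.1628)

At (3/2, 2): F = (-3.5000, -15.5000).
Jacobian J = [[-2·s·t + 2, -s^2], [-2·t^2 + 1, -4·s·t]].
At the point, J = [[-4.0000, -2.2500], [-7.0000, -12.0000]] (det J = 32.2500).
Solving J·Δ = −F gives Δ = (-0.2209, -1.1628).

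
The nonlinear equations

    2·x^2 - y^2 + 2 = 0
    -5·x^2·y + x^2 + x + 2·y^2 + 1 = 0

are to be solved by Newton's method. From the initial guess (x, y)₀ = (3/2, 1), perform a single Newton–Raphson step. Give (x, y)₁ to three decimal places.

(0.754, 1.511)

At (3/2, 1): F = (5.500, -4.500).
Jacobian J = [[4·x, -2·y], [-10·x·y + 2·x + 1, -5·x^2 + 4·y]].
At the point, J = [[6.000, -2.000], [-11.000, -7.250]] (det J = -65.500).
Solving J·Δ = −F gives Δ = (-0.746, 0.511).
Then the next iterate is (x, y)₁ = (0.754, 1.511).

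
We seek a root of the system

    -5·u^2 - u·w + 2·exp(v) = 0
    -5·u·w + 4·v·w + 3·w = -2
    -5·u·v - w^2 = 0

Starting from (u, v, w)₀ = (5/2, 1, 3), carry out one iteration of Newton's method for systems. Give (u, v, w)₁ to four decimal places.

At (5/2, 1, 3): F = (-33.313436, -14.5000, -21.5000).
Jacobian J = [[-10·u - w, 2·exp(v), -u], [-5·w, 4·w, -5·u + 4·v + 3], [-5·v, -5·u, -2·w]].
At the point, J = [[-28.0000, 5.436564, -2.5000], [-15.0000, 12.0000, -5.5000], [-5.0000, -12.5000, -6.0000]] (det J = 2982.464771).
Solving J·Δ = −F gives Δ = (-1.2609, -0.7819, -0.9035).
Then the next iterate is (u, v, w)₁ = (1.2391, 0.2181, 2.0965).

(1.2391, 0.2181, 2.0965)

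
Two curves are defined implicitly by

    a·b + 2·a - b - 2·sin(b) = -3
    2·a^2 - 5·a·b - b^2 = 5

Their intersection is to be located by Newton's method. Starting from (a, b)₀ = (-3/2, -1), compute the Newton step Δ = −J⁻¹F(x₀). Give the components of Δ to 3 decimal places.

At (-3/2, -1): F = (4.18294, -9.000).
Jacobian J = [[b + 2, a - 2·cos(b) - 1], [4·a - 5·b, -5·a - 2·b]].
At the point, J = [[1.000, -3.58060], [-1.000, 9.500]] (det J = 5.91940).
Solving J·Δ = −F gives Δ = (-1.269, 0.814).

(-1.269, 0.814)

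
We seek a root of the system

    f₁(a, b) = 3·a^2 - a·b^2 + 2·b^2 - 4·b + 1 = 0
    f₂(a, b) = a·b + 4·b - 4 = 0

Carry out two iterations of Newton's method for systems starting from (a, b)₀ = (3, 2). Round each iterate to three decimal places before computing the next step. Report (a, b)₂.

(0.835, 0.848)

At (3, 2): F = (16.000, 10.000).
Jacobian J = [[6·a - b^2, -2·a·b + 4·b - 4], [b, a + 4]].
At the point, J = [[14.000, -8.000], [2.000, 7.000]] (det J = 114.000).
Solving J·Δ = −F gives Δ = (-1.684, -0.947).
Then the next iterate is (a, b)₁ = (1.316, 1.053).
Round to (1.316, 1.053) and repeat: F = (2.74199, 1.59775), J = [[6.78719, -2.55950], [1.053, 5.316]].
Δ = (-0.481, -0.205), so (a, b)₂ = (0.835, 0.848).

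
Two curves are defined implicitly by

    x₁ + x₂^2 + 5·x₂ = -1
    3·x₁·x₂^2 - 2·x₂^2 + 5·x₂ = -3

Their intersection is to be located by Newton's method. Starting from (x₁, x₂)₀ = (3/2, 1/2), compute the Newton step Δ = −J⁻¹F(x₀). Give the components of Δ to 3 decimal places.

At (3/2, 1/2): F = (5.250, 6.125).
Jacobian J = [[1, 2·x₂ + 5], [3·x₂^2, 6·x₁·x₂ - 4·x₂ + 5]].
At the point, J = [[1.000, 6.000], [0.750, 7.500]] (det J = 3.000).
Solving J·Δ = −F gives Δ = (-0.875, -0.729).

(-0.875, -0.729)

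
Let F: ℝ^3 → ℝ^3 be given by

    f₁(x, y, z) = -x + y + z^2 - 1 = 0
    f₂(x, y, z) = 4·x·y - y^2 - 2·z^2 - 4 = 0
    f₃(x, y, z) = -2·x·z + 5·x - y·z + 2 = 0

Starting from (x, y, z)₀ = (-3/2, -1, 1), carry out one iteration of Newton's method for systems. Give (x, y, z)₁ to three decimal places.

(-1.321, -1.536, 1.107)

At (-3/2, -1, 1): F = (0.500, -1.000, -1.500).
Jacobian J = [[-1, 1, 2·z], [4·y, 4·x - 2·y, -4·z], [-2·z + 5, -z, -2·x - y]].
At the point, J = [[-1.000, 1.000, 2.000], [-4.000, -4.000, -4.000], [3.000, -1.000, 4.000]] (det J = 56.000).
Solving J·Δ = −F gives Δ = (0.179, -0.536, 0.107).
Then the next iterate is (x, y, z)₁ = (-1.321, -1.536, 1.107).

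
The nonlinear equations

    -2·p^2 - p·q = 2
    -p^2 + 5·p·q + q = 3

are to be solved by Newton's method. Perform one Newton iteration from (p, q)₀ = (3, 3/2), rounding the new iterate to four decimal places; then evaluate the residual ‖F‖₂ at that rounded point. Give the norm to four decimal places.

At (3, 3/2): F = (-24.5000, 12.0000).
Jacobian J = [[-4·p - q, -p], [-2·p + 5·q, 5·p + 1]].
At the point, J = [[-13.5000, -3.0000], [1.5000, 16.0000]] (det J = -211.5000).
Solving J·Δ = −F gives Δ = (-1.6832, -0.5922).
Then the next iterate is (p, q)₁ = (1.3168, 0.9078).
Re-evaluating at (1.3168, 0.9078): F = (-6.663316, 2.150793), so ‖F‖₂ = 7.0018.

7.0018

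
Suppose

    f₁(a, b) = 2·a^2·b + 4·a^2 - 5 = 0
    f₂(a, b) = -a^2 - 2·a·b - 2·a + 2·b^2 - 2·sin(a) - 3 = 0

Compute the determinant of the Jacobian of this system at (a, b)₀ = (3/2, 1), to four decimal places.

J = [[4·a·b + 8·a, 2·a^2], [-2·a - 2·b - 2·cos(a) - 2, -2·a + 4·b]].
At the point, J = [[18.0000, 4.5000], [-7.141474, 1.0000]].
det J = 50.1366.

50.1366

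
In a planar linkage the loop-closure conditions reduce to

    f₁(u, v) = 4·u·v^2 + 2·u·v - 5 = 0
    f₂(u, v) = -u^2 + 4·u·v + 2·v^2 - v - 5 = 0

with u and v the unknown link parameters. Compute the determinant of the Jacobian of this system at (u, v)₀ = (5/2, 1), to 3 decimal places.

J = [[4·v^2 + 2·v, 8·u·v + 2·u], [-2·u + 4·v, 4·u + 4·v - 1]].
At the point, J = [[6.000, 25.000], [-1.000, 13.000]].
det J = 103.000.

103.000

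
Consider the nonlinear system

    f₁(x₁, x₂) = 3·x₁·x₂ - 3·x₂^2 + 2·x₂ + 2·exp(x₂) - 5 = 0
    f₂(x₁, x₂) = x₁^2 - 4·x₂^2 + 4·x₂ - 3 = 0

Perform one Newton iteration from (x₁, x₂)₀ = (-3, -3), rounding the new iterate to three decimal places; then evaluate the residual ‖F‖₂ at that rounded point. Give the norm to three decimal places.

11.299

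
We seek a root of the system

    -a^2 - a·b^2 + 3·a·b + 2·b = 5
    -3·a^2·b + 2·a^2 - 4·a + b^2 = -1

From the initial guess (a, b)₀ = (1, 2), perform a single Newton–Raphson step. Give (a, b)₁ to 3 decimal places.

(0.750, 2.000)

At (1, 2): F = (0.000, -3.000).
Jacobian J = [[-2·a - b^2 + 3·b, -2·a·b + 3·a + 2], [-6·a·b + 4·a - 4, -3·a^2 + 2·b]].
At the point, J = [[0.000, 1.000], [-12.000, 1.000]] (det J = 12.000).
Solving J·Δ = −F gives Δ = (-0.250, 0.000).
Then the next iterate is (a, b)₁ = (0.750, 2.000).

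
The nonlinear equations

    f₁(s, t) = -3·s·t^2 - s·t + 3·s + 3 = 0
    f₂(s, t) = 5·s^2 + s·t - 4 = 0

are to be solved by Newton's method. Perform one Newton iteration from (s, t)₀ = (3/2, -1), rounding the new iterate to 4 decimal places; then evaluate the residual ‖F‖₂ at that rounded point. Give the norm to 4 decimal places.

At (3/2, -1): F = (4.5000, 5.7500).
Jacobian J = [[-3·t^2 - t + 3, -6·s·t - s], [10·s + t, s]].
At the point, J = [[1.0000, 7.5000], [14.0000, 1.5000]] (det J = -103.5000).
Solving J·Δ = −F gives Δ = (-0.3514, -0.5531).
Then the next iterate is (s, t)₁ = (1.1486, -1.5531).
Re-evaluating at (1.1486, -1.5531): F = (-0.081991, 0.812519), so ‖F‖₂ = 0.8166.

0.8166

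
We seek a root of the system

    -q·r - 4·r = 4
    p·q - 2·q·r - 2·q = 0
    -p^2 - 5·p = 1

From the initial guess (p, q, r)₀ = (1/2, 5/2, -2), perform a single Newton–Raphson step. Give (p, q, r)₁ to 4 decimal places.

(-0.1250, 4.8250, 0.1000)

At (1/2, 5/2, -2): F = (9.0000, 6.2500, -3.7500).
Jacobian J = [[0, -r, -q - 4], [q, p - 2·r - 2, -2·q], [-2·p - 5, 0, 0]].
At the point, J = [[0.0000, 2.0000, -6.5000], [2.5000, 2.5000, -5.0000], [-6.0000, 0.0000, 0.0000]] (det J = -37.5000).
Solving J·Δ = −F gives Δ = (-0.6250, 2.3250, 2.1000).
Then the next iterate is (p, q, r)₁ = (-0.1250, 4.8250, 0.1000).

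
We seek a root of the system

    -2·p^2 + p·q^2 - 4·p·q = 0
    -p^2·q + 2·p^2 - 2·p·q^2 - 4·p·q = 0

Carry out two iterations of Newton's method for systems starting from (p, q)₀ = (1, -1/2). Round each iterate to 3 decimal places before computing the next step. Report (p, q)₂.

(0.240, -0.143)

At (1, -1/2): F = (0.250, 4.000).
Jacobian J = [[-4·p + q^2 - 4·q, 2·p·q - 4·p], [-2·p·q + 4·p - 2·q^2 - 4·q, -p^2 - 4·p·q - 4·p]].
At the point, J = [[-1.750, -5.000], [6.500, -3.000]] (det J = 37.750).
Solving J·Δ = −F gives Δ = (-0.510, 0.228).
Then the next iterate is (p, q)₁ = (0.490, -0.272).
Round to (0.490, -0.272) and repeat: F = (0.08917, 1.00612), J = [[-0.79802, -2.22656], [3.16659, -1.66698]].
Δ = (-0.250, 0.129), so (p, q)₂ = (0.240, -0.143).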